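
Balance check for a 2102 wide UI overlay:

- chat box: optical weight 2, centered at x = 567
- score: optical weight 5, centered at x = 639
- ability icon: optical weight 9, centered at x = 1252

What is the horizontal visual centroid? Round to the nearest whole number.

Weights sum to 2 + 5 + 9 = 16.
x: (2·567 + 5·639 + 9·1252) / 16 = 15597 / 16 ≈ 974.81

x ≈ 975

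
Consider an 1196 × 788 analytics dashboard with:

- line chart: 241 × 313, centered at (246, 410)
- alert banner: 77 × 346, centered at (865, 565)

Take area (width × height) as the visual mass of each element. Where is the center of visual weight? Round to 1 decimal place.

(407.6, 450.5)

Areas: line chart 241·313 = 75433, alert banner 77·346 = 26642. Total weight = 102075.
x: (75433·246 + 26642·865) / 102075 = 41601848 / 102075 ≈ 407.56
y: (75433·410 + 26642·565) / 102075 = 45980260 / 102075 ≈ 450.46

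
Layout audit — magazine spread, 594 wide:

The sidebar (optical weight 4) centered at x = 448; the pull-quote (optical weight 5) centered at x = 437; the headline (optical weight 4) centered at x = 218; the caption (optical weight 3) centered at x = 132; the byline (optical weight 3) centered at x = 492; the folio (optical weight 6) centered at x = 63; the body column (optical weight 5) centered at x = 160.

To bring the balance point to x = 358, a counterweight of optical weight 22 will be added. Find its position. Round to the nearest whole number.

x ≈ 487

After adding the counterweight, total weight = 4 + 5 + 4 + 3 + 3 + 6 + 5 + 22 = 52.
Along x: (7899 + 22·x) / 52 = 358 (existing moment 4·448 + 5·437 + 4·218 + 3·132 + 3·492 + 6·63 + 5·160 = 7899) ⇒ x = (18616 − 7899) / 22 ≈ 487.14.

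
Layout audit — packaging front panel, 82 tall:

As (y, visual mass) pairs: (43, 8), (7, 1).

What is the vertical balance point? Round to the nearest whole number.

y ≈ 39

Σw = 8 + 1 = 9.
Σw·y = 8·43 + 1·7 = 351, so ȳ = 351/9 ≈ 39.00.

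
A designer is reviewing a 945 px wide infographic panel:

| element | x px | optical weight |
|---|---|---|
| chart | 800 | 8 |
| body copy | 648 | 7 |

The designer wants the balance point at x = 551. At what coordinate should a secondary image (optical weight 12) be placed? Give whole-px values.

New total weight: (8 + 7) + 12 = 27.
x: target moment 27×551 = 14877; current 8·800 + 7·648 = 10936; the secondary image supplies 3941, so x = 3941/12 ≈ 328.42.

x ≈ 328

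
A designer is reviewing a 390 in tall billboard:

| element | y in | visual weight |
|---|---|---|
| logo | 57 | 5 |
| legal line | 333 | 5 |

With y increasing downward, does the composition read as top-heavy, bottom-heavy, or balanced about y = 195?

balanced

Total weight = 5 + 5 = 10.
y: (5·57 + 5·333) / 10 = 1950 / 10 ≈ 195.00
That equals the midline 195 — balanced.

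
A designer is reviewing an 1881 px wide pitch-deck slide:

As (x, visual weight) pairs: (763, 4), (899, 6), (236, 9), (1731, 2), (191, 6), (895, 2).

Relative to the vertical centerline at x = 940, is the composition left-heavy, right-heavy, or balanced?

left-heavy

Σw = 4 + 6 + 9 + 2 + 6 + 2 = 29.
Σw·x = 4·763 + 6·899 + 9·236 + 2·1731 + 6·191 + 2·895 = 16968, so x̄ = 16968/29 ≈ 585.10.
585.1 lies left of the midline 940, so the layout is left-heavy.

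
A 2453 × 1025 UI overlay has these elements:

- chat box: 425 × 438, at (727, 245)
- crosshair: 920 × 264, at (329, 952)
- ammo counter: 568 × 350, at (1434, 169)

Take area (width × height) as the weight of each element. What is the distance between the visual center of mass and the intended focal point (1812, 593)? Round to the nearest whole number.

Taking area as weight: chat box 425·438 = 186150, crosshair 920·264 = 242880, ammo counter 568·350 = 198800. Sum 627830.
x: (186150·727 + 242880·329 + 198800·1434) / 627830 = 500317770 / 627830 ≈ 796.90
y: (186150·245 + 242880·952 + 198800·169) / 627830 = 310425710 / 627830 ≈ 494.44
From (1812, 593): dx = -1015.10, dy = -98.56, so the distance is √(dx²+dy²) ≈ 1019.87.

≈ 1020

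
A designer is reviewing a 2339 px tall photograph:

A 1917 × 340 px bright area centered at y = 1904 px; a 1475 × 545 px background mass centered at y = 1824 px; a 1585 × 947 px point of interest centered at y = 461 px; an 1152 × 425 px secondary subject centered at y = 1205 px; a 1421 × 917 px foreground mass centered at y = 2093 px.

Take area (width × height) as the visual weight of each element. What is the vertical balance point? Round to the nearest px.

y ≈ 1414

Areas: bright area 1917·340 = 651780, background mass 1475·545 = 803875, point of interest 1585·947 = 1500995, secondary subject 1152·425 = 489600, foreground mass 1421·917 = 1303057. Total weight = 4749307.
y-moment: 651780·1904 + 803875·1824 + 1500995·461 + 489600·1205 + 1303057·2093 = 6716482116; centroid 6716482116/4749307 ≈ 1414.20.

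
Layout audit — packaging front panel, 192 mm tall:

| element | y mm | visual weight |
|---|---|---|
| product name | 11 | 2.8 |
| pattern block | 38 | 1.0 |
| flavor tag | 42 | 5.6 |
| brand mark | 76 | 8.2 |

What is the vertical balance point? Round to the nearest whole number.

y ≈ 53

Total weight = 2.8 + 1.0 + 5.6 + 8.2 = 17.6.
Σw·y = 2.8·11 + 1.0·38 + 5.6·42 + 8.2·76 = 927.2, so ȳ = 927.2/17.6 ≈ 52.68.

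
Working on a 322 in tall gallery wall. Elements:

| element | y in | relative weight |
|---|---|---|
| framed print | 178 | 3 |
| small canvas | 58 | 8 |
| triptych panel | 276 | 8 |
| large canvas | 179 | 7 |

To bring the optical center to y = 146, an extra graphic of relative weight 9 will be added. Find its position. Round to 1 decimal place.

y ≈ 72.3

New total weight: (3 + 8 + 8 + 7) + 9 = 35.
Along y: (4459 + 9·y) / 35 = 146 (existing moment 3·178 + 8·58 + 8·276 + 7·179 = 4459) ⇒ y = (5110 − 4459) / 9 ≈ 72.33.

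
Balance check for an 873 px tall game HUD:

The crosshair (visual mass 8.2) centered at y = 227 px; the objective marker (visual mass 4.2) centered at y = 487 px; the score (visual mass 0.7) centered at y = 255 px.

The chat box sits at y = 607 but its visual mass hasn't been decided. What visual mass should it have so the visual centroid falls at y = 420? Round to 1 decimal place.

Existing Σw = 13.1 (8.2 + 4.2 + 0.7); existing moment 8.2·227 + 4.2·487 + 0.7·255 = 4085.3.
Balance at y = 420 requires (4085.3 + w·607) / (13.1 + w) = 420.
Rearranging, w·(607 − 420) = 420·13.1 − 4085.3 = 1416.7, so w ≈ 1416.7/187 = 7.58.

w ≈ 7.6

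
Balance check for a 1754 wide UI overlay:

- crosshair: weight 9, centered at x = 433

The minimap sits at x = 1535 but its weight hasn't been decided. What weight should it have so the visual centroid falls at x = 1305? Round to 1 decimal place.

Known: weight 9 with moment 9·433 = 3897.
Balance at x = 1305 requires (3897 + w·1535) / (9 + w) = 1305.
Rearranging, w·(1535 − 1305) = 1305·9 − 3897 = 7848, so w ≈ 7848/230 = 34.12.

w ≈ 34.1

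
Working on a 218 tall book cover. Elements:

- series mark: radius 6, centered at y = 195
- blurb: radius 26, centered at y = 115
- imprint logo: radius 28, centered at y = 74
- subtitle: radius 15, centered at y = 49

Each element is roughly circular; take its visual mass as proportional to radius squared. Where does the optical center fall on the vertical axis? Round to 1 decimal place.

r² weights: series mark 6² = 36, blurb 26² = 676, imprint logo 28² = 784, subtitle 15² = 225. Total = 1721.
Σw·y = 36·195 + 676·115 + 784·74 + 225·49 = 153801, so ȳ = 153801/1721 ≈ 89.37.

y ≈ 89.4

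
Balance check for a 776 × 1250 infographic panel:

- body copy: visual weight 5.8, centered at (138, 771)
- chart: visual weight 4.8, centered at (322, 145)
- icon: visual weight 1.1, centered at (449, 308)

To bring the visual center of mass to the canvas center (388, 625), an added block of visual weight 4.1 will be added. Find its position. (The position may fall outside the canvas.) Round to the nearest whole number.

New total weight: (5.8 + 4.8 + 1.1) + 4.1 = 15.8.
x: need Σw·x = 15.8·388 = 6130.4. Existing = 5.8·138 + 4.8·322 + 1.1·449 = 2839.9. Remainder 3290.5 / 4.1 ≈ 802.56.
y: need Σw·y = 15.8·625 = 9875.0. Existing = 5.8·771 + 4.8·145 + 1.1·308 = 5506.6. Remainder 4368.4 / 4.1 ≈ 1065.46.

(803, 1065)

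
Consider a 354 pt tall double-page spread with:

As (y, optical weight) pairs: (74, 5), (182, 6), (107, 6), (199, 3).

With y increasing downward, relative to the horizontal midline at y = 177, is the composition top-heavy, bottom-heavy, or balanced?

Weights sum to 5 + 6 + 6 + 3 = 20.
Σw·y = 5·74 + 6·182 + 6·107 + 3·199 = 2701, so ȳ = 2701/20 ≈ 135.05.
135.1 lies above (smaller y than) the midline 177, so the layout is top-heavy.

top-heavy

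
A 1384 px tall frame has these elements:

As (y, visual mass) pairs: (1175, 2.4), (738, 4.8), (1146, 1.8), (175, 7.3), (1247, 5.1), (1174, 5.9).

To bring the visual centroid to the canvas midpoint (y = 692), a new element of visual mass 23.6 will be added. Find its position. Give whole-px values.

New total weight: (2.4 + 4.8 + 1.8 + 7.3 + 5.1 + 5.9) + 23.6 = 50.9.
y: target moment 50.9×692 = 35222.8; current 2.4·1175 + 4.8·738 + 1.8·1146 + 7.3·175 + 5.1·1247 + 5.9·1174 = 22989.0; the new element supplies 12233.8, so y = 12233.8/23.6 ≈ 518.38.

y ≈ 518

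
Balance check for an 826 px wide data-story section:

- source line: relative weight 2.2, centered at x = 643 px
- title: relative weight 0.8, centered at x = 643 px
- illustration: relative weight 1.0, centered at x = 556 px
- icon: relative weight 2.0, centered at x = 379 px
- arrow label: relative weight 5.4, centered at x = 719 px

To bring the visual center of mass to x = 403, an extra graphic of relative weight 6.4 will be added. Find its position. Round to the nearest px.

With the extra graphic, Σw becomes 2.2 + 0.8 + 1.0 + 2.0 + 5.4 + 6.4 = 17.8.
x: need Σw·x = 17.8·403 = 7173.4. Existing = 2.2·643 + 0.8·643 + 1.0·556 + 2.0·379 + 5.4·719 = 7125.6. Remainder 47.8 / 6.4 ≈ 7.47.

x ≈ 7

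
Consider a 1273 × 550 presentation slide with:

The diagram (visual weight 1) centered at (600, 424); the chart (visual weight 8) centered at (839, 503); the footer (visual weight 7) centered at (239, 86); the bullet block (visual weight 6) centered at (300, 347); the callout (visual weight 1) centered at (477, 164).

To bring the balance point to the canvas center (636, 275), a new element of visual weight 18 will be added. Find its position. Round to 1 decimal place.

With the new element, Σw becomes 1 + 8 + 7 + 6 + 1 + 18 = 41.
Along x: (11262 + 18·x) / 41 = 636 (existing moment 1·600 + 8·839 + 7·239 + 6·300 + 1·477 = 11262) ⇒ x = (26076 − 11262) / 18 ≈ 823.00.
Along y: (7296 + 18·y) / 41 = 275 (existing moment 1·424 + 8·503 + 7·86 + 6·347 + 1·164 = 7296) ⇒ y = (11275 − 7296) / 18 ≈ 221.06.

(823.0, 221.1)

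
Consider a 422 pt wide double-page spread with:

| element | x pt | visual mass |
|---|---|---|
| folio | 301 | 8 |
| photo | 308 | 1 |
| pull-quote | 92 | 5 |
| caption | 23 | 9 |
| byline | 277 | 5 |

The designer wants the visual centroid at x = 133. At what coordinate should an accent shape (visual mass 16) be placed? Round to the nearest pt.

x ≈ 68

After adding the accent shape, total weight = 8 + 1 + 5 + 9 + 5 + 16 = 44.
Along x: (4768 + 16·x) / 44 = 133 (existing moment 8·301 + 1·308 + 5·92 + 9·23 + 5·277 = 4768) ⇒ x = (5852 − 4768) / 16 ≈ 67.75.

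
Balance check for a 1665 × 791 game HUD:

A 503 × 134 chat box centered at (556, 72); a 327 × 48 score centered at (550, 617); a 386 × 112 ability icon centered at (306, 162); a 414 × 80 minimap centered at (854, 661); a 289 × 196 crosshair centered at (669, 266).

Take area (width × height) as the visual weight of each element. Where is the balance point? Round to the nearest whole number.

(581, 271)

Areas: chat box 503·134 = 67402, score 327·48 = 15696, ability icon 386·112 = 43232, minimap 414·80 = 33120, crosshair 289·196 = 56644. Total weight = 216094.
x: (67402·556 + 15696·550 + 43232·306 + 33120·854 + 56644·669) / 216094 = 125516620 / 216094 ≈ 580.84
y: (67402·72 + 15696·617 + 43232·162 + 33120·661 + 56644·266) / 216094 = 58500584 / 216094 ≈ 270.72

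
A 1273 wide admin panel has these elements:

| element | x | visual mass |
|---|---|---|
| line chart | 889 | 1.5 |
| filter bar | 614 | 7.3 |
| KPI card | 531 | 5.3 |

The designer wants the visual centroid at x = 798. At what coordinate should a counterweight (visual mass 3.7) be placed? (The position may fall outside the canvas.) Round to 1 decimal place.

x ≈ 1506.6

After adding the counterweight, total weight = 1.5 + 7.3 + 5.3 + 3.7 = 17.8.
x: need Σw·x = 17.8·798 = 14204.4. Existing = 1.5·889 + 7.3·614 + 5.3·531 = 8630.0. Remainder 5574.4 / 3.7 ≈ 1506.59.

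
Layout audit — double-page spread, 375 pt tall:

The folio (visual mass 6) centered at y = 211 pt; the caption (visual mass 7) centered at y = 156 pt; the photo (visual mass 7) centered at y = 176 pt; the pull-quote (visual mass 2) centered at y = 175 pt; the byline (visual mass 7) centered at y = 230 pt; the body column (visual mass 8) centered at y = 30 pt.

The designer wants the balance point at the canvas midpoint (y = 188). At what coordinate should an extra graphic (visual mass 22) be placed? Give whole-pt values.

After adding the extra graphic, total weight = 6 + 7 + 7 + 2 + 7 + 8 + 22 = 59.
y: target moment 59×188 = 11092; current 6·211 + 7·156 + 7·176 + 2·175 + 7·230 + 8·30 = 5790; the extra graphic supplies 5302, so y = 5302/22 ≈ 241.00.

y ≈ 241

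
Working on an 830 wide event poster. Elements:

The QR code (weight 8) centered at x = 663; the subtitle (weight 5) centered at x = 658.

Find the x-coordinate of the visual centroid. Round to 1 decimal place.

Weights sum to 8 + 5 = 13.
x: (8·663 + 5·658) / 13 = 8594 / 13 ≈ 661.08

x ≈ 661.1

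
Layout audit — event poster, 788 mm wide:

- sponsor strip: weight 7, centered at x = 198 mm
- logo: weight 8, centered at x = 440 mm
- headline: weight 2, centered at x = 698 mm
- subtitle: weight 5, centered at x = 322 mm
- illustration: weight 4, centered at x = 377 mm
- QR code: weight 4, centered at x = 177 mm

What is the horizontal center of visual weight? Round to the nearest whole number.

Total weight = 7 + 8 + 2 + 5 + 4 + 4 = 30.
Σw·x = 7·198 + 8·440 + 2·698 + 5·322 + 4·377 + 4·177 = 10128, so x̄ = 10128/30 ≈ 337.60.

x ≈ 338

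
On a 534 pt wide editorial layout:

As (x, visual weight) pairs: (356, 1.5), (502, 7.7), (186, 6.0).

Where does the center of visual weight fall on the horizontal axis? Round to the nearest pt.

x ≈ 363

Σw = 1.5 + 7.7 + 6.0 = 15.2.
x: (1.5·356 + 7.7·502 + 6.0·186) / 15.2 = 5515.4 / 15.2 ≈ 362.86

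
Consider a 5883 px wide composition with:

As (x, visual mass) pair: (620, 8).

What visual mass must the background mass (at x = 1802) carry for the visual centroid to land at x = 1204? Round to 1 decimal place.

w ≈ 7.8

The single fixed element contributes weight 8, moment 8·620 = 4960.
Set Σw·x/Σw = 1204: (4960 + 1802w) = 1204·(8 + w).
So w = (1204·8 − 4960)/(1802 − 1204) = 4672/598 ≈ 7.81.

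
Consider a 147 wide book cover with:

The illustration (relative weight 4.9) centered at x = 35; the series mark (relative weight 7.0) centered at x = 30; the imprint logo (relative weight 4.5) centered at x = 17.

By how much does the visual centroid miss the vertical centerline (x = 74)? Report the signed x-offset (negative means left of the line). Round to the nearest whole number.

Σw = 4.9 + 7.0 + 4.5 = 16.4.
x-moment: 4.9·35 + 7.0·30 + 4.5·17 = 458.0; centroid 458.0/16.4 ≈ 27.93.
Difference: 27.93 − 74 ≈ -46.07.

≈ -46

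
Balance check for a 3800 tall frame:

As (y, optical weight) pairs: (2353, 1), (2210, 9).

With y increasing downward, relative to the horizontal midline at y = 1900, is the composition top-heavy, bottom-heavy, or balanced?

bottom-heavy

Total weight = 1 + 9 = 10.
y-moment: 1·2353 + 9·2210 = 22243; centroid 22243/10 ≈ 2224.30.
2224.3 lies below (larger y than) the midline 1900, so the layout is bottom-heavy.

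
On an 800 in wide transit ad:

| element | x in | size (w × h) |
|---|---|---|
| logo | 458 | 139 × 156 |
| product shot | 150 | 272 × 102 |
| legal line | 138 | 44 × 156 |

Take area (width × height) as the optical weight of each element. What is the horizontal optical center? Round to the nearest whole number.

x ≈ 267

Areas → weights: logo 139·156 = 21684, product shot 272·102 = 27744, legal line 44·156 = 6864; Σw = 56292.
x-moment: 21684·458 + 27744·150 + 6864·138 = 15040104; centroid 15040104/56292 ≈ 267.18.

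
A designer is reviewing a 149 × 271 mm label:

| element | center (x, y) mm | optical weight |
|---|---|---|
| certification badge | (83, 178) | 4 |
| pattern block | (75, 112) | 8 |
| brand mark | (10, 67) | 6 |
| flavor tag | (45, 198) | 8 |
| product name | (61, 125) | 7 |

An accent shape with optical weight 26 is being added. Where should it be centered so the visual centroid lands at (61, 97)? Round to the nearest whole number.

(70, 48)

With the accent shape, Σw becomes 4 + 8 + 6 + 8 + 7 + 26 = 59.
x: need Σw·x = 59·61 = 3599. Existing = 4·83 + 8·75 + 6·10 + 8·45 + 7·61 = 1779. Remainder 1820 / 26 ≈ 70.00.
y: need Σw·y = 59·97 = 5723. Existing = 4·178 + 8·112 + 6·67 + 8·198 + 7·125 = 4469. Remainder 1254 / 26 ≈ 48.23.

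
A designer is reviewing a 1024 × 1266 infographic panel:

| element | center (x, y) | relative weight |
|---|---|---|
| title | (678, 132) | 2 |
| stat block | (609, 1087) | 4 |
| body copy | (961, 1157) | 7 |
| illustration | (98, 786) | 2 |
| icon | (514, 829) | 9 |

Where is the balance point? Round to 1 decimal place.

Weights sum to 2 + 4 + 7 + 2 + 9 = 24.
Σw·x = 2·678 + 4·609 + 7·961 + 2·98 + 9·514 = 15341, so x̄ = 15341/24 ≈ 639.21.
Σw·y = 2·132 + 4·1087 + 7·1157 + 2·786 + 9·829 = 21744, so ȳ = 21744/24 ≈ 906.00.

(639.2, 906.0)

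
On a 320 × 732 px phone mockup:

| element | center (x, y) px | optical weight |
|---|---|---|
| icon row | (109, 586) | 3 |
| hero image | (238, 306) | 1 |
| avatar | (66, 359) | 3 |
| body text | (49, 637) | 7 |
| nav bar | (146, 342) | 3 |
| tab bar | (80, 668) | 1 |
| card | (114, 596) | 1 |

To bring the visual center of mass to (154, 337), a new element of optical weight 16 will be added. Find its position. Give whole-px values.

With the new element, Σw becomes 3 + 1 + 3 + 7 + 3 + 1 + 1 + 16 = 35.
x: need Σw·x = 35·154 = 5390. Existing = 3·109 + 1·238 + 3·66 + 7·49 + 3·146 + 1·80 + 1·114 = 1738. Remainder 3652 / 16 ≈ 228.25.
y: need Σw·y = 35·337 = 11795. Existing = 3·586 + 1·306 + 3·359 + 7·637 + 3·342 + 1·668 + 1·596 = 9890. Remainder 1905 / 16 ≈ 119.06.

(228, 119)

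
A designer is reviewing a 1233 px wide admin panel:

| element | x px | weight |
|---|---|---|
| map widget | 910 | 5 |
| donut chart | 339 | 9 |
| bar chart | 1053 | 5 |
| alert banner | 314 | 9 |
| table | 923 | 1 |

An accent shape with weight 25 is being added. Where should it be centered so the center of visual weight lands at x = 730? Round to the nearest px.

x ≈ 912

With the accent shape, Σw becomes 5 + 9 + 5 + 9 + 1 + 25 = 54.
Along x: (16615 + 25·x) / 54 = 730 (existing moment 5·910 + 9·339 + 5·1053 + 9·314 + 1·923 = 16615) ⇒ x = (39420 − 16615) / 25 ≈ 912.20.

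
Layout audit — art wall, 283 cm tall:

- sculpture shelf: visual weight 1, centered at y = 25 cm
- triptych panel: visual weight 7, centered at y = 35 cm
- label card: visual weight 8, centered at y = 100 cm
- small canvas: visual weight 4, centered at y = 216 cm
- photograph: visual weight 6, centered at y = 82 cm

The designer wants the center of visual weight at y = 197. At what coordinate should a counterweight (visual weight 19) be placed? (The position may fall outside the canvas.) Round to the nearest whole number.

y ≈ 339

With the counterweight, Σw becomes 1 + 7 + 8 + 4 + 6 + 19 = 45.
y: need Σw·y = 45·197 = 8865. Existing = 1·25 + 7·35 + 8·100 + 4·216 + 6·82 = 2426. Remainder 6439 / 19 ≈ 338.89.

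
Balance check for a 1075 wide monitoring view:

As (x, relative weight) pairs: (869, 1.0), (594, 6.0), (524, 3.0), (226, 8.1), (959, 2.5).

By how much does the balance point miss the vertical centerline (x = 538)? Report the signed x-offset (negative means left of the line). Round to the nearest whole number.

≈ -41

Total weight = 1.0 + 6.0 + 3.0 + 8.1 + 2.5 = 20.6.
Σw·x = 1.0·869 + 6.0·594 + 3.0·524 + 8.1·226 + 2.5·959 = 10233.1, so x̄ = 10233.1/20.6 ≈ 496.75.
Against x = 538, that's 496.75 − 538 = -41.25.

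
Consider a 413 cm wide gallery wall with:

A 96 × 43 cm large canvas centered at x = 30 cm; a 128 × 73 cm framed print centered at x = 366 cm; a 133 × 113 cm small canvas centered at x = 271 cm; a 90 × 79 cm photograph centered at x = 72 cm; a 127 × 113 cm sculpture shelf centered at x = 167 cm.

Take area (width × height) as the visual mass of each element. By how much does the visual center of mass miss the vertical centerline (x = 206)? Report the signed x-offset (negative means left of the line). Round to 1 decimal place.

≈ 4.7 cm

Areas: large canvas 96·43 = 4128, framed print 128·73 = 9344, small canvas 133·113 = 15029, photograph 90·79 = 7110, sculpture shelf 127·113 = 14351. Total weight = 49962.
x: (4128·30 + 9344·366 + 15029·271 + 7110·72 + 14351·167) / 49962 = 10525140 / 49962 ≈ 210.66
Offset from x = 206: 210.66 − 206 ≈ 4.66.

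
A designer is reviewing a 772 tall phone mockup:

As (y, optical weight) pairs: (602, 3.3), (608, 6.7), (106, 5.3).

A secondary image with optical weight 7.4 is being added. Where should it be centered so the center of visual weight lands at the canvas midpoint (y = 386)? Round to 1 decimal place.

y ≈ 289.2

New total weight: (3.3 + 6.7 + 5.3) + 7.4 = 22.7.
y: target moment 22.7×386 = 8762.2; current 3.3·602 + 6.7·608 + 5.3·106 = 6622.0; the secondary image supplies 2140.2, so y = 2140.2/7.4 ≈ 289.22.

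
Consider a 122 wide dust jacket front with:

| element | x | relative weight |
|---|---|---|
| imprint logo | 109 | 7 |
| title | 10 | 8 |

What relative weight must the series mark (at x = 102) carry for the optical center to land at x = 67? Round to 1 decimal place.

w ≈ 4.6

Existing Σw = 15 (7 + 8); existing moment 7·109 + 8·10 = 843.
Balance at x = 67 requires (843 + w·102) / (15 + w) = 67.
So w = (67·15 − 843)/(102 − 67) = 162/35 ≈ 4.63.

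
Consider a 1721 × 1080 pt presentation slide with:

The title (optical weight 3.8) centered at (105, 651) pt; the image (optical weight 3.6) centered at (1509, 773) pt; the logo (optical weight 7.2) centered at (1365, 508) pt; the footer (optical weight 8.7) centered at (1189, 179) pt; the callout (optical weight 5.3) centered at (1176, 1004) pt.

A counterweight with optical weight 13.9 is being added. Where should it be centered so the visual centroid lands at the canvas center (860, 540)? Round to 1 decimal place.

With the counterweight, Σw becomes 3.8 + 3.6 + 7.2 + 8.7 + 5.3 + 13.9 = 42.5.
Along x: (32236.5 + 13.9·x) / 42.5 = 860 (existing moment 3.8·105 + 3.6·1509 + 7.2·1365 + 8.7·1189 + 5.3·1176 = 32236.5) ⇒ x = (36550.0 − 32236.5) / 13.9 ≈ 310.32.
Along y: (15792.7 + 13.9·y) / 42.5 = 540 (existing moment 3.8·651 + 3.6·773 + 7.2·508 + 8.7·179 + 5.3·1004 = 15792.7) ⇒ y = (22950.0 − 15792.7) / 13.9 ≈ 514.91.

(310.3, 514.9)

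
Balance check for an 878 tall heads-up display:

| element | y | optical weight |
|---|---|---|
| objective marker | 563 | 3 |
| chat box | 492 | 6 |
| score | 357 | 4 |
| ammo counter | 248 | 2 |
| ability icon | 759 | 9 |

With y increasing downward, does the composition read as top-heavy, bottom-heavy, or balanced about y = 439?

Total weight = 3 + 6 + 4 + 2 + 9 = 24.
Σw·y = 3·563 + 6·492 + 4·357 + 2·248 + 9·759 = 13396, so ȳ = 13396/24 ≈ 558.17.
558.2 vs midline 439 → bottom-heavy.

bottom-heavy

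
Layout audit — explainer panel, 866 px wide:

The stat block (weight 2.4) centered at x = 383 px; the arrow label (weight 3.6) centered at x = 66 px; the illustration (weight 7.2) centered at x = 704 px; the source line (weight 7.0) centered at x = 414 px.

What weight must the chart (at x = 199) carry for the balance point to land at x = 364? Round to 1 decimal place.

w ≈ 10.7

Known weights sum to 2.4 + 3.6 + 7.2 + 7.0 = 20.2; their moment is 2.4·383 + 3.6·66 + 7.2·704 + 7.0·414 = 9123.6.
For the centroid to hit 364: (9123.6 + w·199) / (20.2 + w) = 364.
So w = (364·20.2 − 9123.6)/(199 − 364) = -1770.8/-165 ≈ 10.73.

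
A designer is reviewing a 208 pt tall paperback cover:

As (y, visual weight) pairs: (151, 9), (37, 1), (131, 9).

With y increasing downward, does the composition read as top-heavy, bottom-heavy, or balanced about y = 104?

Total weight = 9 + 1 + 9 = 19.
y-moment: 9·151 + 1·37 + 9·131 = 2575; centroid 2575/19 ≈ 135.53.
Since 135.5 is below (larger y than) 104, the composition reads bottom-heavy.

bottom-heavy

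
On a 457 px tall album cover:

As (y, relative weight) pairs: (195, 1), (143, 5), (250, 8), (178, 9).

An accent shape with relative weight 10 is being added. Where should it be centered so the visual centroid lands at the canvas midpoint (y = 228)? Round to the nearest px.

y ≈ 301

With the accent shape, Σw becomes 1 + 5 + 8 + 9 + 10 = 33.
y: need Σw·y = 33·228 = 7524. Existing = 1·195 + 5·143 + 8·250 + 9·178 = 4512. Remainder 3012 / 10 ≈ 301.20.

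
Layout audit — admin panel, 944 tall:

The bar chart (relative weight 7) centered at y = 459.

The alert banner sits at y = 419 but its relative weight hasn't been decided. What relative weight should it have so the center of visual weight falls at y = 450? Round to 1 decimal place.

w ≈ 2.0

The single fixed element contributes weight 7, moment 7·459 = 3213.
For the centroid to hit 450: (3213 + w·419) / (7 + w) = 450.
So w = (450·7 − 3213)/(419 − 450) = -63/-31 ≈ 2.03.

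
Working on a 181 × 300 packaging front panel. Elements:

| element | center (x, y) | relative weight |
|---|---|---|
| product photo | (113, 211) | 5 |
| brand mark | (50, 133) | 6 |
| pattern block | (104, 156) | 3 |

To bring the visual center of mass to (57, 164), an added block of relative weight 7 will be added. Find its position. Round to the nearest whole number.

(3, 160)

With the added block, Σw becomes 5 + 6 + 3 + 7 = 21.
x: target moment 21×57 = 1197; current 5·113 + 6·50 + 3·104 = 1177; the added block supplies 20, so x = 20/7 ≈ 2.86.
y: target moment 21×164 = 3444; current 5·211 + 6·133 + 3·156 = 2321; the added block supplies 1123, so y = 1123/7 ≈ 160.43.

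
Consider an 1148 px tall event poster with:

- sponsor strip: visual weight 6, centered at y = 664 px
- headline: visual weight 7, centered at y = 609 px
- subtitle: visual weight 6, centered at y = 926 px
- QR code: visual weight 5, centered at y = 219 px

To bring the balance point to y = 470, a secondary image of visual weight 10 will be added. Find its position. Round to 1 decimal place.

y ≈ 108.2

New total weight: (6 + 7 + 6 + 5) + 10 = 34.
Along y: (14898 + 10·y) / 34 = 470 (existing moment 6·664 + 7·609 + 6·926 + 5·219 = 14898) ⇒ y = (15980 − 14898) / 10 ≈ 108.20.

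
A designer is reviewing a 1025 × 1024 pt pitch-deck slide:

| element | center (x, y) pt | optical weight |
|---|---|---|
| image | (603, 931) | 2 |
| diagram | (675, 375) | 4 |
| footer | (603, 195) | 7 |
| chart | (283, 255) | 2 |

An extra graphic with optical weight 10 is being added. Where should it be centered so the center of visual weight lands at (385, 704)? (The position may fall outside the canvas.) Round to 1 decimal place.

(93.2, 1236.3)

New total weight: (2 + 4 + 7 + 2) + 10 = 25.
x: need Σw·x = 25·385 = 9625. Existing = 2·603 + 4·675 + 7·603 + 2·283 = 8693. Remainder 932 / 10 ≈ 93.20.
y: need Σw·y = 25·704 = 17600. Existing = 2·931 + 4·375 + 7·195 + 2·255 = 5237. Remainder 12363 / 10 ≈ 1236.30.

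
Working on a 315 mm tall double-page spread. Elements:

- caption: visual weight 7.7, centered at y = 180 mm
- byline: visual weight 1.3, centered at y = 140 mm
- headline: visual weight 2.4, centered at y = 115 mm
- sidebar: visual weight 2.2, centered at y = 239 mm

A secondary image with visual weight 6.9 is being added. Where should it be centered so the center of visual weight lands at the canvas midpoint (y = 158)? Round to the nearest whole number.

New total weight: (7.7 + 1.3 + 2.4 + 2.2) + 6.9 = 20.5.
y: need Σw·y = 20.5·158 = 3239.0. Existing = 7.7·180 + 1.3·140 + 2.4·115 + 2.2·239 = 2369.8. Remainder 869.2 / 6.9 ≈ 125.97.

y ≈ 126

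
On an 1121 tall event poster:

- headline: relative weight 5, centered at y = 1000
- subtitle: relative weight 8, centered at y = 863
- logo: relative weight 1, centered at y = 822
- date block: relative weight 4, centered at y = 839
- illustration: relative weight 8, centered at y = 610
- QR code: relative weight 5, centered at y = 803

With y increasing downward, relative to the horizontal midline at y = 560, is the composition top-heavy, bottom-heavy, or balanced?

bottom-heavy

Σw = 5 + 8 + 1 + 4 + 8 + 5 = 31.
Σw·y = 24977; ȳ = 24977/31 ≈ 805.71.
Since 805.7 is below (larger y than) 560, the composition reads bottom-heavy.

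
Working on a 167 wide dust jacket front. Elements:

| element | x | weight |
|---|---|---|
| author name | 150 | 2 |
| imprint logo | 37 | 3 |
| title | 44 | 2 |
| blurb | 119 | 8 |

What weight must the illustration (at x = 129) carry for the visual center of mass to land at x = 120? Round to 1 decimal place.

Existing Σw = 15 (2 + 3 + 2 + 8); existing moment 2·150 + 3·37 + 2·44 + 8·119 = 1451.
Set Σw·x/Σw = 120: (1451 + 129w) = 120·(15 + w).
So w = (120·15 − 1451)/(129 − 120) = 349/9 ≈ 38.78.

w ≈ 38.8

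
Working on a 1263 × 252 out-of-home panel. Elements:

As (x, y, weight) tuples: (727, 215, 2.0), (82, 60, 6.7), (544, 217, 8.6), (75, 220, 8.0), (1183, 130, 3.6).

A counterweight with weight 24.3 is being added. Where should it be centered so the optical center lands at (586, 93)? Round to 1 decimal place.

(808.0, 0.9)

New total weight: (2.0 + 6.7 + 8.6 + 8.0 + 3.6) + 24.3 = 53.2.
x: need Σw·x = 53.2·586 = 31175.2. Existing = 2.0·727 + 6.7·82 + 8.6·544 + 8.0·75 + 3.6·1183 = 11540.6. Remainder 19634.6 / 24.3 ≈ 808.01.
y: need Σw·y = 53.2·93 = 4947.6. Existing = 2.0·215 + 6.7·60 + 8.6·217 + 8.0·220 + 3.6·130 = 4926.2. Remainder 21.4 / 24.3 ≈ 0.88.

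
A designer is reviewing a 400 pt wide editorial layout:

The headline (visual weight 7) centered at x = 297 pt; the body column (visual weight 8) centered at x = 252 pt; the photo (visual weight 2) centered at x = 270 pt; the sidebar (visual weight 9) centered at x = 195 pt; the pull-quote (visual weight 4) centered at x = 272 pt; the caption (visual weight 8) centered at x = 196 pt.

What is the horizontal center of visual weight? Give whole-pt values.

Σw = 7 + 8 + 2 + 9 + 4 + 8 = 38.
x-moment: 7·297 + 8·252 + 2·270 + 9·195 + 4·272 + 8·196 = 9046; centroid 9046/38 ≈ 238.05.

x ≈ 238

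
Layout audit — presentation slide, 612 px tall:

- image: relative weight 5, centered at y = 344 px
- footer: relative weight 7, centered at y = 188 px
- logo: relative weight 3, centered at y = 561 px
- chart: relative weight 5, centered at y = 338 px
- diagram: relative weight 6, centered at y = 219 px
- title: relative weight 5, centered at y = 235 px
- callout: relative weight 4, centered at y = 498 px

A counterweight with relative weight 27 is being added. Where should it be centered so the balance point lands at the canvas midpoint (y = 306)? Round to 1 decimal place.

y ≈ 299.3

New total weight: (5 + 7 + 3 + 5 + 6 + 5 + 4) + 27 = 62.
y: target moment 62×306 = 18972; current 5·344 + 7·188 + 3·561 + 5·338 + 6·219 + 5·235 + 4·498 = 10890; the counterweight supplies 8082, so y = 8082/27 ≈ 299.33.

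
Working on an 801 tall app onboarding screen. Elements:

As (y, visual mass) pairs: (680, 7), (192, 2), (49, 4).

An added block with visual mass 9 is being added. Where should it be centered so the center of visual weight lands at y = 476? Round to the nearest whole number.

y ≈ 570

New total weight: (7 + 2 + 4) + 9 = 22.
y: need Σw·y = 22·476 = 10472. Existing = 7·680 + 2·192 + 4·49 = 5340. Remainder 5132 / 9 ≈ 570.22.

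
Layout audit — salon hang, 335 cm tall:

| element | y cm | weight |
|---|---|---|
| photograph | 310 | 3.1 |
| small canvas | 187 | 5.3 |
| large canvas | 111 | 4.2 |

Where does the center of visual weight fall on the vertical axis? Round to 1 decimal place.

y ≈ 191.9

Σw = 3.1 + 5.3 + 4.2 = 12.6.
y-moment: 3.1·310 + 5.3·187 + 4.2·111 = 2418.3; centroid 2418.3/12.6 ≈ 191.93.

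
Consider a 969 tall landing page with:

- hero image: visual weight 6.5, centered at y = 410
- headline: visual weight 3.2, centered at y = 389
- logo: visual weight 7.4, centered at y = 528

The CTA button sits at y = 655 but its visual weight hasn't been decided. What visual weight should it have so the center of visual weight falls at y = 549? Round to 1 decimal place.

w ≈ 14.8

Existing Σw = 17.1 (6.5 + 3.2 + 7.4); existing moment 6.5·410 + 3.2·389 + 7.4·528 = 7817.0.
Set Σw·y/Σw = 549: (7817.0 + 655w) = 549·(17.1 + w).
So w = (549·17.1 − 7817.0)/(655 − 549) = 1570.9/106 ≈ 14.82.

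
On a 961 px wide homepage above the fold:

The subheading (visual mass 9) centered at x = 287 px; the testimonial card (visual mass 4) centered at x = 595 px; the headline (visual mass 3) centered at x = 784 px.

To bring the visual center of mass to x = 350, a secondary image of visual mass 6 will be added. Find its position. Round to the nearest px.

With the secondary image, Σw becomes 9 + 4 + 3 + 6 = 22.
x: target moment 22×350 = 7700; current 9·287 + 4·595 + 3·784 = 7315; the secondary image supplies 385, so x = 385/6 ≈ 64.17.

x ≈ 64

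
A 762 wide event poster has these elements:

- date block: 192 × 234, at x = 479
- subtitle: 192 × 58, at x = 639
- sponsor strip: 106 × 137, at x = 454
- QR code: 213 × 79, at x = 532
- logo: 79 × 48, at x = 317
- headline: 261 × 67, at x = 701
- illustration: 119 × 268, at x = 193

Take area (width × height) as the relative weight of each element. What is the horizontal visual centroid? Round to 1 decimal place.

x ≈ 453.8

Areas → weights: date block 192·234 = 44928, subtitle 192·58 = 11136, sponsor strip 106·137 = 14522, QR code 213·79 = 16827, logo 79·48 = 3792, headline 261·67 = 17487, illustration 119·268 = 31892; Σw = 140584.
x: moment 63796975 / weight 140584 ≈ 453.80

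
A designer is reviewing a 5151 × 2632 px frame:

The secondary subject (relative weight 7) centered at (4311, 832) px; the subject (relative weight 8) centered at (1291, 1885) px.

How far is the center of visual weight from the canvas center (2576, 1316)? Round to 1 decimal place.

≈ 146.6 px

Σw = 7 + 8 = 15.
x-moment: 7·4311 + 8·1291 = 40505; centroid 40505/15 ≈ 2700.33.
y-moment: 7·832 + 8·1885 = 20904; centroid 20904/15 ≈ 1393.60.
From (2576, 1316): dx = 124.33, dy = 77.60, so the distance is √(dx²+dy²) ≈ 146.56.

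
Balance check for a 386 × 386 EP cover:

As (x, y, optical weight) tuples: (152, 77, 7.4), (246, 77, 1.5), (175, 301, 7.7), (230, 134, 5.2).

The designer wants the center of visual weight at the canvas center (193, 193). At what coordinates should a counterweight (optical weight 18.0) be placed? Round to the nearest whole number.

(202, 221)

New total weight: (7.4 + 1.5 + 7.7 + 5.2) + 18.0 = 39.8.
Along x: (4037.3 + 18.0·x) / 39.8 = 193 (existing moment 7.4·152 + 1.5·246 + 7.7·175 + 5.2·230 = 4037.3) ⇒ x = (7681.4 − 4037.3) / 18.0 ≈ 202.45.
Along y: (3699.8 + 18.0·y) / 39.8 = 193 (existing moment 7.4·77 + 1.5·77 + 7.7·301 + 5.2·134 = 3699.8) ⇒ y = (7681.4 − 3699.8) / 18.0 ≈ 221.20.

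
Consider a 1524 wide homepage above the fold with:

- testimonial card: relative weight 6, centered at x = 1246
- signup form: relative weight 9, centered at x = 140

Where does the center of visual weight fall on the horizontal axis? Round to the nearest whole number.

Σw = 6 + 9 = 15.
Σw·x = 6·1246 + 9·140 = 8736, so x̄ = 8736/15 ≈ 582.40.

x ≈ 582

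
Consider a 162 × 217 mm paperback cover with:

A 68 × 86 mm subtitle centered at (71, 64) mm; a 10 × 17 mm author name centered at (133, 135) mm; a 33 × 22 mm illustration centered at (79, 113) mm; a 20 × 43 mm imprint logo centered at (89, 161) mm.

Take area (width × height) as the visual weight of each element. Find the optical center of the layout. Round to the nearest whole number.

(75, 81)

Areas: subtitle 68·86 = 5848, author name 10·17 = 170, illustration 33·22 = 726, imprint logo 20·43 = 860. Total weight = 7604.
Σw·x = 5848·71 + 170·133 + 726·79 + 860·89 = 571712, so x̄ = 571712/7604 ≈ 75.19.
Σw·y = 5848·64 + 170·135 + 726·113 + 860·161 = 617720, so ȳ = 617720/7604 ≈ 81.24.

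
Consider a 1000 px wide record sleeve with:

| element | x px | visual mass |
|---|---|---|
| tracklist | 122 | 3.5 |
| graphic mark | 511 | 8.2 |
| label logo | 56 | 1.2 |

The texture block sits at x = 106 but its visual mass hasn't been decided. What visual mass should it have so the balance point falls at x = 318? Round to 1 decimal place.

Existing Σw = 12.9 (3.5 + 8.2 + 1.2); existing moment 3.5·122 + 8.2·511 + 1.2·56 = 4684.4.
Set Σw·x/Σw = 318: (4684.4 + 106w) = 318·(12.9 + w).
Solving: w = (318·12.9 − 4684.4) / (106 − 318) = -582.2 / -212 ≈ 2.75.

w ≈ 2.7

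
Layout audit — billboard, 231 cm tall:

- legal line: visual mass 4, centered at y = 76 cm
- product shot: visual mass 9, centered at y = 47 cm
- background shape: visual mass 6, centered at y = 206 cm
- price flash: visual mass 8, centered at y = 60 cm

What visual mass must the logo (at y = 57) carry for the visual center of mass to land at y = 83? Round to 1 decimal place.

Known weights sum to 4 + 9 + 6 + 8 = 27; their moment is 4·76 + 9·47 + 6·206 + 8·60 = 2443.
For the centroid to hit 83: (2443 + w·57) / (27 + w) = 83.
So w = (83·27 − 2443)/(57 − 83) = -202/-26 ≈ 7.77.

w ≈ 7.8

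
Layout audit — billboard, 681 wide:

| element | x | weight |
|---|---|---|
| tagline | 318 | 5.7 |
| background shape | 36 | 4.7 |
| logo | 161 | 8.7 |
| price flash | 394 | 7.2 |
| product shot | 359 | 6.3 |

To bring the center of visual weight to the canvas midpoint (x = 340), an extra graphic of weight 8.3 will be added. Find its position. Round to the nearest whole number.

New total weight: (5.7 + 4.7 + 8.7 + 7.2 + 6.3) + 8.3 = 40.9.
Along x: (8481.0 + 8.3·x) / 40.9 = 340 (existing moment 5.7·318 + 4.7·36 + 8.7·161 + 7.2·394 + 6.3·359 = 8481.0) ⇒ x = (13906.0 − 8481.0) / 8.3 ≈ 653.61.

x ≈ 654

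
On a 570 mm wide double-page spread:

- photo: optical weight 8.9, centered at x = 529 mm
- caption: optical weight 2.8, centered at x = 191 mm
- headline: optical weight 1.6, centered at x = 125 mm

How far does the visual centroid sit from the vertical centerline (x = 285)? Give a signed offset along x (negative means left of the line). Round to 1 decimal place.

Σw = 8.9 + 2.8 + 1.6 = 13.3.
Σw·x = 8.9·529 + 2.8·191 + 1.6·125 = 5442.9, so x̄ = 5442.9/13.3 ≈ 409.24.
Against x = 285, that's 409.24 − 285 = 124.24.

≈ 124.2 mm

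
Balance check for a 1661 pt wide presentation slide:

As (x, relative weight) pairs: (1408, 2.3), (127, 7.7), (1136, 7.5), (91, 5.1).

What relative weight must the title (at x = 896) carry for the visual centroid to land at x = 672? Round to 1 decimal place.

Known weights sum to 2.3 + 7.7 + 7.5 + 5.1 = 22.6; their moment is 2.3·1408 + 7.7·127 + 7.5·1136 + 5.1·91 = 13200.4.
For the centroid to hit 672: (13200.4 + w·896) / (22.6 + w) = 672.
So w = (672·22.6 − 13200.4)/(896 − 672) = 1986.8/224 ≈ 8.87.

w ≈ 8.9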